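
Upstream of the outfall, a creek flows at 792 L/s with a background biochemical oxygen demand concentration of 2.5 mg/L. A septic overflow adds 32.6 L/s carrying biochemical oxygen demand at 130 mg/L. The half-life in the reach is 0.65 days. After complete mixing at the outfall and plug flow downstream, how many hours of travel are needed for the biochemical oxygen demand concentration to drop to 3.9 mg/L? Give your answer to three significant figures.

14.8 h

Conservation of mass: C = (792.0·2.500 + 32.60·130.0) / 824.6 = 6218/824.6 = 7.541 mg/L.
Half-life 0.65 d → k = ln 2 / 0.65 = 1.066 d⁻¹.
7.541·exp(−k·t) = 3.9 → t = ln(7.541/3.9)/k = 53420 s = 14.84 h.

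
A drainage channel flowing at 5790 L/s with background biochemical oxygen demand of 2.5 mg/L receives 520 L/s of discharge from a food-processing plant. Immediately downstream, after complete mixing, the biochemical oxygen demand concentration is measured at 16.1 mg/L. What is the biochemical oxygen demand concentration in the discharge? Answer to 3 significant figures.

168 mg/L

Mass balance: 5790·2.500 + 520.0·Cₑ = 6310·16.10
→ Cₑ = (6310·16.10 − 5790·2.500) / 520.0 = 167.5 mg/L.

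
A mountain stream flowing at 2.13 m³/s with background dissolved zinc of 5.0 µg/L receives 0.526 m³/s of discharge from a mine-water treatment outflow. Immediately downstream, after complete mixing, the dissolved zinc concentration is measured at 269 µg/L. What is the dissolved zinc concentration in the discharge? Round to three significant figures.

Mass balance: 2.130·5.000 + 0.5260·Cₑ = 2.656·269.0
→ Cₑ = (2.656·269.0 − 2.130·5.000) / 0.5260 = 1338 µg/L.

1340 µg/L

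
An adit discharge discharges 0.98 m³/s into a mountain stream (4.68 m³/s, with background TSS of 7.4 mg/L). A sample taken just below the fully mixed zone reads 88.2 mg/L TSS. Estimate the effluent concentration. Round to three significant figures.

474 mg/L

Mass balance: 4.680·7.400 + 0.9800·Cₑ = 5.660·88.20
→ Cₑ = (5.660·88.20 − 4.680·7.400) / 0.9800 = 474.1 mg/L.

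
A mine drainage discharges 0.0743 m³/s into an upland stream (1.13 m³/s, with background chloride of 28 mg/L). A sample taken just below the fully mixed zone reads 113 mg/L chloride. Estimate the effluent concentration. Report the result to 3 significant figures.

1410 mg/L

Mass balance: 1.130·28.00 + 0.07430·Cₑ = 1.204·113.0
→ Cₑ = (1.204·113.0 − 1.130·28.00) / 0.07430 = 1406 mg/L.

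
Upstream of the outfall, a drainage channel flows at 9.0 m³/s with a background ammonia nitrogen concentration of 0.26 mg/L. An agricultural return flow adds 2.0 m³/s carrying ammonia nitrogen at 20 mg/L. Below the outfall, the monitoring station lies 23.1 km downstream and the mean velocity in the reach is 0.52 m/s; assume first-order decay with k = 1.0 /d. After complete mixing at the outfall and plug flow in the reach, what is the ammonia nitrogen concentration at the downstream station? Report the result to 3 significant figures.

2.30 mg/L

Mixed concentration C = ΣQC/ΣQ = (9.000·0.2600 + 2.000·20.00) / 11.00 = 42.34/11.00 = 3.849 mg/L.
Travel time t = 23.1·1000 / 0.52 = 44420 s = 12.34 h.
After decay, C = 3.849 × e^(−kt) = 3.849 × 0.5980 = 2.302 mg/L.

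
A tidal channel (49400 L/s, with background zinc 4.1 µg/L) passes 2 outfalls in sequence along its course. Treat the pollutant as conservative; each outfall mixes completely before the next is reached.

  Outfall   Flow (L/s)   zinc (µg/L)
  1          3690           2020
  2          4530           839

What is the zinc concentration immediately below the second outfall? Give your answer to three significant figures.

Outfall 1: combined Q = 53090 L/s; C = (49400·4.100 + 3690·2020)/53090 = 144.2 µg/L.
Outfall 2: combined Q = 57620 L/s; C = (53090·144.2 + 4530·839.0)/57620 = 198.8 µg/L.

199 µg/L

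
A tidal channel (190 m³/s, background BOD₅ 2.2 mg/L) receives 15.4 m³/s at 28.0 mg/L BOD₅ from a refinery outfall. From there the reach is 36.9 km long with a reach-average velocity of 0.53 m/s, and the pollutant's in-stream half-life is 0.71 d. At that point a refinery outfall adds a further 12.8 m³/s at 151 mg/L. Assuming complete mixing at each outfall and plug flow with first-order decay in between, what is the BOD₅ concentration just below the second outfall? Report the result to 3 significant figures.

Flow-weighted average: C = (190.0·2.200 + 15.40·28.00) / 205.4 = 849.2/205.4 = 4.134 mg/L; combined flow 205.4 m³/s.
Travel time t = 36.9·1000 / 0.53 = 69620 s = 19.34 h.
Half-life 0.71 d → k = ln 2 / 0.71 = 0.9763 d⁻¹.
After decay, C = 4.134 × e^(−kt) = 4.134 × 0.4553 = 1.883 mg/L.
At the second outfall, C = (205.4·1.883 + 12.80·151.0) / (205.4 + 12.80) = 10.63 mg/L.

10.6 mg/L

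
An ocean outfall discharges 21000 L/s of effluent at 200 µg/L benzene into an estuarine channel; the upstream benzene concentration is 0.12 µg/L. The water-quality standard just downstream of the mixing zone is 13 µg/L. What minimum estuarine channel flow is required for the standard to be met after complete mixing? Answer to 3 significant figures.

305000 L/s

Set C_mix = 13: (Q·0.1200 + 21000·200.0) / (Q + 21000) = 13
→ Q = 21000·(200.0 − 13)/(13 − 0.1200) = 304900 L/s.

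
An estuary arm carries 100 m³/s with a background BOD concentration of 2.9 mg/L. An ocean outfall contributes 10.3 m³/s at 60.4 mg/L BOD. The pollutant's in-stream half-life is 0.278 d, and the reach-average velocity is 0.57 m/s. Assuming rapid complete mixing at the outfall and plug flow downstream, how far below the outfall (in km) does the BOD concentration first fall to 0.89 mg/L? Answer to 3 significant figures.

44.0 km

Mixed concentration C = ΣQC/ΣQ = (100.0·2.900 + 10.30·60.40) / 110.3 = 912.1/110.3 = 8.269 mg/L.
Half-life 0.278 d → k = ln 2 / 0.278 = 2.493 d⁻¹.
Set 8.269·exp(−k·t) = 0.89 → t = ln(8.269/0.89)/k = 77240 s = 21.46 h.
Distance = v·t = 0.57·77240 = 44030 m = 44.03 km.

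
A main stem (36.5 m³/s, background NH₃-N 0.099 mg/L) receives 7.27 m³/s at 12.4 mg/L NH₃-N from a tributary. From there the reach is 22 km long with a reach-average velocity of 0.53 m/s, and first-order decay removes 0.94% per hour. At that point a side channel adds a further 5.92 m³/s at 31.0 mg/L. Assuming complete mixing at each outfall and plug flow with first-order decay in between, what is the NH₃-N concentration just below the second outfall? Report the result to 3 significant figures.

Mixed concentration C = ΣQC/ΣQ = (36.50·0.09900 + 7.270·12.40) / 43.77 = 93.76/43.77 = 2.142 mg/L; combined flow 43.77 m³/s.
Travel time t = 22·1000 / 0.53 = 41510 s = 11.53 h.
0.94%/h lost → k = −ln(1 − 0.0094) = 0.009444 h⁻¹.
After decay, C = 2.142 × e^(−kt) = 2.142 × 0.8968 = 1.921 mg/L.
At the second outfall, C = (43.77·1.921 + 5.920·31.00) / (43.77 + 5.920) = 5.386 mg/L.

5.39 mg/L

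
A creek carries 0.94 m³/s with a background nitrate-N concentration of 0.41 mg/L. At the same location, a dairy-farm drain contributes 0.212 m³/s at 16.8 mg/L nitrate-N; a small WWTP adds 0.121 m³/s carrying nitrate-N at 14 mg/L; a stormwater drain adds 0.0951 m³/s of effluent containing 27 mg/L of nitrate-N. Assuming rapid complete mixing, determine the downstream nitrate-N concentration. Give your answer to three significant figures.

6.00 mg/L

Flow-weighted average: C = (0.9400·0.4100 + 0.2120·16.80 + 0.1210·14.00 + 0.09510·27.00) / 1.368 = 8.209/1.368 = 6.000 mg/L.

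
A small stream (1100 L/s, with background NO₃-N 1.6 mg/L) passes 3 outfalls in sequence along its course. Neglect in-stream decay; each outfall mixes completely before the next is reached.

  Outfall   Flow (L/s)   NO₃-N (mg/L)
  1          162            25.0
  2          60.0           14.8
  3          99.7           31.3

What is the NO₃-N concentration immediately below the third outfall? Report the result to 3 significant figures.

Outfall 1: combined Q = 1262 L/s; C = (1100·1.600 + 162.0·25.00)/1262 = 4.604 mg/L.
Outfall 2: combined Q = 1322 L/s; C = (1262·4.604 + 60.00·14.80)/1322 = 5.067 mg/L.
Outfall 3: combined Q = 1422 L/s; C = (1322·5.067 + 99.70·31.30)/1422 = 6.906 mg/L.

6.91 mg/L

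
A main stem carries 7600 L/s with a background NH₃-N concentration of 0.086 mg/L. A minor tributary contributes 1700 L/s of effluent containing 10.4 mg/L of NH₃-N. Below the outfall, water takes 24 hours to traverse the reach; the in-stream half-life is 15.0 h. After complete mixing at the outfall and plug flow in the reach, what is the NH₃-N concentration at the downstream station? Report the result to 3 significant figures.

Flow-weighted average: C = (7600·0.08600 + 1700·10.40) / 9300 = 18330/9300 = 1.971 mg/L.
Half-life 15.0 h → k = ln 2 / 15.0 = 0.04621 h⁻¹ = 1.109 d⁻¹.
Applying C = C₀e^(−kt): 1.971 × 0.3299 = 0.6503 mg/L.

0.650 mg/L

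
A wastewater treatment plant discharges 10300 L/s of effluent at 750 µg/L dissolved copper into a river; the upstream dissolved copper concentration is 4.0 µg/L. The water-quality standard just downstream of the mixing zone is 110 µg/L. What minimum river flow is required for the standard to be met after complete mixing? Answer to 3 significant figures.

62200 L/s

Set C_mix = 110: (Q·4.000 + 10300·750.0) / (Q + 10300) = 110
→ Q = 10300·(750.0 − 110)/(110 − 4.000) = 62190 L/s.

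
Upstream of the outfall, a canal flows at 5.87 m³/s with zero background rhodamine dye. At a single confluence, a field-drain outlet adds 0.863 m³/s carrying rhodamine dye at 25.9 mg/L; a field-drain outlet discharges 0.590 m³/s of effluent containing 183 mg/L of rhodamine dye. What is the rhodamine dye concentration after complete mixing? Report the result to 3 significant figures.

17.8 mg/L

Mixed concentration C = ΣQC/ΣQ = (5.870·0 + 0.8630·25.90 + 0.5900·183.0) / 7.323 = 130.3/7.323 = 17.80 mg/L.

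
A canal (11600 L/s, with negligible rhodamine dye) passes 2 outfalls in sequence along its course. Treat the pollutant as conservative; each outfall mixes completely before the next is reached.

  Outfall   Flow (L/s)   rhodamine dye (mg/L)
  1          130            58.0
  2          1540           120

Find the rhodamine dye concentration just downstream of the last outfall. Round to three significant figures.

14.5 mg/L

After outfall 1: Q = 11600 + 130.0 = 11730 L/s; C = (11600·0 + 130.0·58.00)/11730 = 0.6428 mg/L.
After outfall 2: Q = 11730 + 1540 = 13270 L/s; C = (11730·0.6428 + 1540·120.0)/13270 = 14.49 mg/L.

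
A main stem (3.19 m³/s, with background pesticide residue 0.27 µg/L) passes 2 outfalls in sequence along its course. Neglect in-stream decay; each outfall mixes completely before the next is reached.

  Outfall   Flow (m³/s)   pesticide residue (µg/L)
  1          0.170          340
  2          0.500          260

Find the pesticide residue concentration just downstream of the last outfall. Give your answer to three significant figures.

48.9 µg/L

Below outfall 1: Q → 3.360 m³/s, C = (3.190·0.2700 + 0.1700·340.0)/3.360 = 17.46 µg/L.
Below outfall 2: Q → 3.860 m³/s, C = (3.360·17.46 + 0.5000·260.0)/3.860 = 48.88 µg/L.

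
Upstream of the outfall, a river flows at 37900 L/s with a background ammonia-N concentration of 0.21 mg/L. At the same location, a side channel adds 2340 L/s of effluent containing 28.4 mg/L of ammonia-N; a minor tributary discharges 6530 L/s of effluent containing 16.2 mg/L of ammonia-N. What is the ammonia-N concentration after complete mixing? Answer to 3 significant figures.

3.85 mg/L

After mixing, C = (37900·0.2100 + 2340·28.40 + 6530·16.20) / 46770 = 180200/46770 = 3.853 mg/L.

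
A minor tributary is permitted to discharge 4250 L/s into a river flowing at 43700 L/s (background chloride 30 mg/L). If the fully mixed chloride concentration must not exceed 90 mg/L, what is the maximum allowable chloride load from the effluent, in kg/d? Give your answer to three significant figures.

260000 kg/d

Mass balance at the limit: 43700·30.00 + 4250·Cₑ = 47950·90 → Cₑ = 706.9 mg/L.
4250 L/s = 4.250 m³/s. Load = 4.250 m³/s × 706.9 g/m³ × 86 400 s/d = 259600 kg/d.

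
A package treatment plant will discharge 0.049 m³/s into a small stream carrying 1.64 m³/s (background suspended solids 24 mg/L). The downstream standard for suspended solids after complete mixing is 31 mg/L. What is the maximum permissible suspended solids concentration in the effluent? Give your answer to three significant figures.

At the limit, (Qr·Cr + Qe·Cₑ)/(Qr + Qe) = 31:
Cₑ = (1.689·31 − 1.640·24.00) / 0.04900 = 265.3 mg/L.

265 mg/L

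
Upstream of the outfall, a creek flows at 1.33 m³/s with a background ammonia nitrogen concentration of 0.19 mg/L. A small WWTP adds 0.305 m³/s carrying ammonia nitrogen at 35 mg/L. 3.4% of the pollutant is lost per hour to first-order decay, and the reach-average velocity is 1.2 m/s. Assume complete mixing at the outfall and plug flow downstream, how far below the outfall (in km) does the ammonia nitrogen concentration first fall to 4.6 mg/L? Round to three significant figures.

46.7 km

Conservation of mass: C = (1.330·0.1900 + 0.3050·35.00) / 1.635 = 10.93/1.635 = 6.684 mg/L.
3.4%/h lost → k = −ln(1 − 0.034) = 0.03459 h⁻¹.
Set 6.684·exp(−k·t) = 4.6 → t = ln(6.684/4.6)/k = 38880 s = 10.80 h.
Distance = v·t = 1.2·38880 = 46660 m = 46.66 km.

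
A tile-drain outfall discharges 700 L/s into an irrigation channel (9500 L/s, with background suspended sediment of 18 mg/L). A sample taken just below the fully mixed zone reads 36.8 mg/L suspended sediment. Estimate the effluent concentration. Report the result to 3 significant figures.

Mass balance: 9500·18.00 + 700.0·Cₑ = 10200·36.80
→ Cₑ = (10200·36.80 − 9500·18.00) / 700.0 = 291.9 mg/L.

292 mg/L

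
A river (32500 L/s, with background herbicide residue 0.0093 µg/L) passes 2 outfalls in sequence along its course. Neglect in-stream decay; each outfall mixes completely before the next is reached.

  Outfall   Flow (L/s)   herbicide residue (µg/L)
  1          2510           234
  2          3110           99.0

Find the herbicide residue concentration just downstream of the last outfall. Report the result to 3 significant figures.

After outfall 1: Q = 32500 + 2510 = 35010 L/s; C = (32500·0.009300 + 2510·234.0)/35010 = 16.78 µg/L.
After outfall 2: Q = 35010 + 3110 = 38120 L/s; C = (35010·16.78 + 3110·99.00)/38120 = 23.49 µg/L.

23.5 µg/L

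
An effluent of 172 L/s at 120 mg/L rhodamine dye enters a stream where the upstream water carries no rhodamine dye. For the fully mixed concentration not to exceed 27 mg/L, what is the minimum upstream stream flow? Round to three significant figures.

592 L/s

Set C_mix = 27: (Q·0 + 172.0·120.0) / (Q + 172.0) = 27
→ Q = 172.0·(120.0 − 27)/(27 − 0) = 592.4 L/s.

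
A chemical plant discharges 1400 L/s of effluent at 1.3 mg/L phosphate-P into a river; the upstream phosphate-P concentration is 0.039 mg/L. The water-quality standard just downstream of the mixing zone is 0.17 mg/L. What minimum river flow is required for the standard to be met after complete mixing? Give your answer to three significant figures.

12100 L/s

Set C_mix = 0.17: (Q·0.03900 + 1400·1.300) / (Q + 1400) = 0.17
→ Q = 1400·(1.300 − 0.17)/(0.17 − 0.03900) = 12080 L/s.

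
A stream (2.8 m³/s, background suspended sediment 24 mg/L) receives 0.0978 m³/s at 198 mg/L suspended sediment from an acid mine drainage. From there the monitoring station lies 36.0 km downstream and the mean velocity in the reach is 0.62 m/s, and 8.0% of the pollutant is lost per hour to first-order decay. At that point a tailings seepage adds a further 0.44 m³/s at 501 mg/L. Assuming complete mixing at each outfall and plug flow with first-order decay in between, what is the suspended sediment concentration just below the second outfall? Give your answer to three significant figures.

Mass balance: C = (2.800·24.00 + 0.09780·198.0) / 2.898 = 86.56/2.898 = 29.87 mg/L; combined flow 2.898 m³/s.
Travel time t = 36.0·1000 / 0.62 = 58060 s = 16.13 h.
8.0%/h lost → k = −ln(1 − 0.08) = 0.08338 h⁻¹.
Applying C = C₀e^(−kt): 29.87 × 0.2606 = 7.784 mg/L.
Second outfall: C = (2.898·7.784 + 0.4400·501.0)/3.338 = 72.80 mg/L.

72.8 mg/L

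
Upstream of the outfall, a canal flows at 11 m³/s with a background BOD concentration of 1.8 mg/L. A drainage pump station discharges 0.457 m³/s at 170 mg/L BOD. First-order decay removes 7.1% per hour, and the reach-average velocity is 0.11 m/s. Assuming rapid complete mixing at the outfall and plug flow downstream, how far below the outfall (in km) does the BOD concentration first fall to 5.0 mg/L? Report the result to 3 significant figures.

2.86 km

Flow-weighted average: C = (11.00·1.800 + 0.4570·170.0) / 11.46 = 97.49/11.46 = 8.509 mg/L.
7.1%/h lost → k = −ln(1 − 0.071) = 0.07365 h⁻¹.
Set 8.509·exp(−k·t) = 5.0 → t = ln(8.509/5.0)/k = 25990 s = 7.220 h.
Distance = v·t = 0.11·25990 = 2859 m = 2.859 km.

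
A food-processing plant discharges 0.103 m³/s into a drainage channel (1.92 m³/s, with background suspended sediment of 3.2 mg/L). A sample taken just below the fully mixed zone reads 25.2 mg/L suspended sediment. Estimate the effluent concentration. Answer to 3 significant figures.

435 mg/L

Mass balance: 1.920·3.200 + 0.1030·Cₑ = 2.023·25.20
→ Cₑ = (2.023·25.20 − 1.920·3.200) / 0.1030 = 435.3 mg/L.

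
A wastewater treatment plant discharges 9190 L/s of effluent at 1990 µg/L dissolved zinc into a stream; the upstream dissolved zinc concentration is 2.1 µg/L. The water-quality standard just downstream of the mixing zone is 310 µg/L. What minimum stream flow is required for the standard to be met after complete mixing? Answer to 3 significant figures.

50100 L/s

Set C_mix = 310: (Q·2.100 + 9190·1990) / (Q + 9190) = 310
→ Q = 9190·(1990 − 310)/(310 − 2.100) = 50140 L/s.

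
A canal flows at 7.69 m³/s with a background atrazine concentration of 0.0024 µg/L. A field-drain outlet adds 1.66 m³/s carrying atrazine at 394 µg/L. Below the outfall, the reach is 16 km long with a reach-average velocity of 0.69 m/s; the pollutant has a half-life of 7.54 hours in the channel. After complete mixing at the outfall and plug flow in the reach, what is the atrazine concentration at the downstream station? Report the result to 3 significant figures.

Conservation of mass: C = (7.690·0.002400 + 1.660·394.0) / 9.350 = 654.1/9.350 = 69.95 µg/L.
Travel time t = 16·1000 / 0.69 = 23190 s = 6.441 h.
Half-life 7.54 h → k = ln 2 / 7.54 = 0.09193 h⁻¹ = 2.206 d⁻¹.
First-order decay: C = 69.95·exp(−k·t) = 69.95·0.5531 = 38.69 µg/L.

38.7 µg/L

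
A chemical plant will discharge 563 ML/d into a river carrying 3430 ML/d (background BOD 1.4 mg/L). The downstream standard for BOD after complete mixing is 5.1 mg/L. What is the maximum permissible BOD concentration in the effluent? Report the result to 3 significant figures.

At the limit, (Qr·Cr + Qe·Cₑ)/(Qr + Qe) = 5.1:
Cₑ = (3993·5.1 − 3430·1.400) / 563.0 = 27.64 mg/L.

27.6 mg/L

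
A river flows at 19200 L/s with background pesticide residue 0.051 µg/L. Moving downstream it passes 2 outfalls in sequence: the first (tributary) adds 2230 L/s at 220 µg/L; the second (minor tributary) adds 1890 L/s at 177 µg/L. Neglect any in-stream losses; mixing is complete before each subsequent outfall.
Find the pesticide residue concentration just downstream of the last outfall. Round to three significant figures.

Below outfall 1: Q → 21430 L/s, C = (19200·0.05100 + 2230·220.0)/21430 = 22.94 µg/L.
Below outfall 2: Q → 23320 L/s, C = (21430·22.94 + 1890·177.0)/23320 = 35.42 µg/L.

35.4 µg/L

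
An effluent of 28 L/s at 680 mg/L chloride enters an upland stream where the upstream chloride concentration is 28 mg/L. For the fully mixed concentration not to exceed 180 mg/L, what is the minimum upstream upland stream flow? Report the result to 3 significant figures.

Set C_mix = 180: (Q·28.00 + 28.00·680.0) / (Q + 28.00) = 180
→ Q = 28.00·(680.0 − 180)/(180 − 28.00) = 92.11 L/s.

92.1 L/s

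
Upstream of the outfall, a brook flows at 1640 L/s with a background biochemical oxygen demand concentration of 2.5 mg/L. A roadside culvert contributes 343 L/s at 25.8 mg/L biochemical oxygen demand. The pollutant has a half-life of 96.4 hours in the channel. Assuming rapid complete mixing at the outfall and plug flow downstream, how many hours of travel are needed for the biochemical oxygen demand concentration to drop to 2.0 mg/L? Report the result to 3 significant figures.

Conservation of mass: C = (1640·2.500 + 343.0·25.80) / 1983 = 12950/1983 = 6.530 mg/L.
Half-life 96.4 h → k = ln 2 / 96.4 = 0.007190 h⁻¹ = 0.1726 d⁻¹.
6.530·exp(−k·t) = 2.0 → t = ln(6.530/2.0)/k = 592400 s = 164.6 h.

165 h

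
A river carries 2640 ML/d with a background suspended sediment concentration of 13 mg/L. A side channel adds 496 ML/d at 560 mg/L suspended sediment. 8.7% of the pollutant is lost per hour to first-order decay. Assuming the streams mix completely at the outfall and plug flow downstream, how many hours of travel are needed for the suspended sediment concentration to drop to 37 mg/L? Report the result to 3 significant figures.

Flow-weighted average: C = (2640·13.00 + 496.0·560.0) / 3136 = 312100/3136 = 99.52 mg/L.
8.7%/h lost → k = −ln(1 − 0.087) = 0.09102 h⁻¹.
99.52·exp(−k·t) = 37 → t = ln(99.52/37)/k = 39130 s = 10.87 h.

10.9 h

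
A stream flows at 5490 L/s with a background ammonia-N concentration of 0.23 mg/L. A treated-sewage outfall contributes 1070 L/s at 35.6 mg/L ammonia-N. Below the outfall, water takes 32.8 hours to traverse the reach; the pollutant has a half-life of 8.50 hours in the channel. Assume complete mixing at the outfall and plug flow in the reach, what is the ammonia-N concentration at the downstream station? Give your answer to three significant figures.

0.413 mg/L

Mixed concentration C = ΣQC/ΣQ = (5490·0.2300 + 1070·35.60) / 6560 = 39350/6560 = 5.999 mg/L.
Half-life 8.50 h → k = ln 2 / 8.50 = 0.08155 h⁻¹ = 1.957 d⁻¹.
First-order decay: C = 5.999·exp(−k·t) = 5.999·0.06893 = 0.4135 mg/L.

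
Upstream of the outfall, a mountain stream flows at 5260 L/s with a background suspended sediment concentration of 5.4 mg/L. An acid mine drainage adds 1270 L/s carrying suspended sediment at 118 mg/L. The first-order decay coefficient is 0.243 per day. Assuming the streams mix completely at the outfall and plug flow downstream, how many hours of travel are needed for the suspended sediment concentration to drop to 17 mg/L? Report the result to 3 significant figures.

46.8 h

After mixing, C = (5260·5.400 + 1270·118.0) / 6530 = 178300/6530 = 27.30 mg/L.
27.30·exp(−k·t) = 17 → t = ln(27.30/17)/k = 168400 s = 46.78 h.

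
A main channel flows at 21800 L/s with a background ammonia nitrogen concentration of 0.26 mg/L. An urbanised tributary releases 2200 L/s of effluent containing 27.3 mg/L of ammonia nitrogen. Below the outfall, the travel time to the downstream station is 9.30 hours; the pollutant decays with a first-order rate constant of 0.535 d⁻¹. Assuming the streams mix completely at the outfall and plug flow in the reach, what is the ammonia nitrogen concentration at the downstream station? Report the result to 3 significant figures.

Mass balance: C = (21800·0.2600 + 2200·27.30) / 24000 = 65730/24000 = 2.739 mg/L.
First-order decay: C = 2.739·exp(−k·t) = 2.739·0.8128 = 2.226 mg/L.

2.23 mg/L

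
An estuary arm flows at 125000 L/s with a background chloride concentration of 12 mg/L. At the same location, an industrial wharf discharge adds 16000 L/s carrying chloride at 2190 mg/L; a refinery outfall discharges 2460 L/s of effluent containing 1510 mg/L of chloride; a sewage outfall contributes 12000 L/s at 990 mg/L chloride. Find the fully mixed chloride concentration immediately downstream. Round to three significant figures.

Mixed concentration C = ΣQC/ΣQ = (125000·12.00 + 16000·2190 + 2460·1510 + 12000·990.0) / 155500 = 52130000/155500 = 335.4 mg/L.

335 mg/L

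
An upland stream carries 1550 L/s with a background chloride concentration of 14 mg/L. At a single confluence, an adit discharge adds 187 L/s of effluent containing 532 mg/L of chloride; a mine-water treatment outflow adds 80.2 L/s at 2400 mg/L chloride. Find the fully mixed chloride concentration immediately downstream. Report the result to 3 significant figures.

173 mg/L

Mixed concentration C = ΣQC/ΣQ = (1550·14.00 + 187.0·532.0 + 80.20·2400) / 1817 = 313700/1817 = 172.6 mg/L.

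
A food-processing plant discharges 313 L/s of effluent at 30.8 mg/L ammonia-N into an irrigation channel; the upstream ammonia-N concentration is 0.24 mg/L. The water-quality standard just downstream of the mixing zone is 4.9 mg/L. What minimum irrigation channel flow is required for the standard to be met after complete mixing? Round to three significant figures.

1740 L/s

Set C_mix = 4.9: (Q·0.2400 + 313.0·30.80) / (Q + 313.0) = 4.9
→ Q = 313.0·(30.80 − 4.9)/(4.9 − 0.2400) = 1740 L/s.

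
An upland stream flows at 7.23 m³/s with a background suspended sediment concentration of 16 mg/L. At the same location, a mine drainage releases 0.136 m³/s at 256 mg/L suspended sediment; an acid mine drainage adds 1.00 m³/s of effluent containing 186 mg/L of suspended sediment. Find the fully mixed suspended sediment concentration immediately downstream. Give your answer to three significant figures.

40.2 mg/L

After mixing, C = (7.230·16.00 + 0.1360·256.0 + 1.000·186.0) / 8.366 = 336.5/8.366 = 40.22 mg/L.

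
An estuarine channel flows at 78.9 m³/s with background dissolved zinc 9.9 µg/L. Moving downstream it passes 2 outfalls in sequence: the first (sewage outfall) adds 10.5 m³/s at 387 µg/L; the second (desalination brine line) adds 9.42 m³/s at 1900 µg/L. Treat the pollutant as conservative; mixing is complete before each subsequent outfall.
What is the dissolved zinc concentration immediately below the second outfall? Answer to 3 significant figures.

After outfall 1: Q = 78.90 + 10.50 = 89.40 m³/s; C = (78.90·9.900 + 10.50·387.0)/89.40 = 54.19 µg/L.
After outfall 2: Q = 89.40 + 9.420 = 98.82 m³/s; C = (89.40·54.19 + 9.420·1900)/98.82 = 230.1 µg/L.

230 µg/L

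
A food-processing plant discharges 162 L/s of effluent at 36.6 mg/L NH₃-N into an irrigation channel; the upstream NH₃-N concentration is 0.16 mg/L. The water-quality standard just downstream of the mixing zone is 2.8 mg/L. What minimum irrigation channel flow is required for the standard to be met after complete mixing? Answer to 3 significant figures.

Set C_mix = 2.8: (Q·0.1600 + 162.0·36.60) / (Q + 162.0) = 2.8
→ Q = 162.0·(36.60 − 2.8)/(2.8 − 0.1600) = 2074 L/s.

2070 L/s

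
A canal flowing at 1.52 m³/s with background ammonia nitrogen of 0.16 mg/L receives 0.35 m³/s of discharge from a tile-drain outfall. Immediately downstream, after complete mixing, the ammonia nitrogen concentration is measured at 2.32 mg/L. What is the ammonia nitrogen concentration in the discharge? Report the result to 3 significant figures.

11.7 mg/L

Mass balance: 1.520·0.1600 + 0.3500·Cₑ = 1.870·2.320
→ Cₑ = (1.870·2.320 − 1.520·0.1600) / 0.3500 = 11.70 mg/L.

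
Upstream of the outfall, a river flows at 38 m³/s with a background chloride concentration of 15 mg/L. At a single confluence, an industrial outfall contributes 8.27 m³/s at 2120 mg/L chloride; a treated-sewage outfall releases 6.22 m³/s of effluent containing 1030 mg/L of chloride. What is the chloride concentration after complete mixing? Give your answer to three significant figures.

467 mg/L

Conservation of mass: C = (38.00·15.00 + 8.270·2120 + 6.220·1030) / 52.49 = 24510/52.49 = 466.9 mg/L.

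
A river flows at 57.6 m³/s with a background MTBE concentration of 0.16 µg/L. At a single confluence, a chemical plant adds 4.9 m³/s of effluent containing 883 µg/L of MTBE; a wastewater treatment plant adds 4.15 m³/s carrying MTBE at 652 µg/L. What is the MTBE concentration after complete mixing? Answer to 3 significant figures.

Mass balance: C = (57.60·0.1600 + 4.900·883.0 + 4.150·652.0) / 66.65 = 7042/66.65 = 105.7 µg/L.

106 µg/L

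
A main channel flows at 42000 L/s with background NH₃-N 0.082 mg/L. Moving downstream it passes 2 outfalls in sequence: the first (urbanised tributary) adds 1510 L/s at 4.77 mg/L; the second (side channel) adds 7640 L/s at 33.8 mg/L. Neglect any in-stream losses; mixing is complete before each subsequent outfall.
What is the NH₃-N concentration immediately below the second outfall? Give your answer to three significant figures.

5.26 mg/L

Below outfall 1: Q → 43510 L/s, C = (42000·0.08200 + 1510·4.770)/43510 = 0.2447 mg/L.
Below outfall 2: Q → 51150 L/s, C = (43510·0.2447 + 7640·33.80)/51150 = 5.257 mg/L.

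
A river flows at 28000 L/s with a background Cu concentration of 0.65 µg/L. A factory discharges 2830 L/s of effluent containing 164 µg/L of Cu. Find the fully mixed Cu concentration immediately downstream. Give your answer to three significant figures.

15.6 µg/L

Conservation of mass: C = (28000·0.6500 + 2830·164.0) / 30830 = 482300/30830 = 15.64 µg/L.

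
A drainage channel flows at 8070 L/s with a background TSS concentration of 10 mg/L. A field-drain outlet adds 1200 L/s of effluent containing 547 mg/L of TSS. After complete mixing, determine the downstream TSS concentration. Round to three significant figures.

79.5 mg/L

Flow-weighted average: C = (8070·10.00 + 1200·547.0) / 9270 = 737100/9270 = 79.51 mg/L.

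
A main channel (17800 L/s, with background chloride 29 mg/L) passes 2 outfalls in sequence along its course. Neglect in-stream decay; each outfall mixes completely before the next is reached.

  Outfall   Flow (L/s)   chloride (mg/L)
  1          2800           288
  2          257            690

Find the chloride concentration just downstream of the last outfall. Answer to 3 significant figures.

71.9 mg/L

Outfall 1: combined Q = 20600 L/s; C = (17800·29.00 + 2800·288.0)/20600 = 64.20 mg/L.
Outfall 2: combined Q = 20860 L/s; C = (20600·64.20 + 257.0·690.0)/20860 = 71.91 mg/L.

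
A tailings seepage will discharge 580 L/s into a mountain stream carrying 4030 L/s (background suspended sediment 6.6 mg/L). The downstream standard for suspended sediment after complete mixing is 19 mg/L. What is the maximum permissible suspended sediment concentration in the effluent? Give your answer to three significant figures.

At the limit, (Qr·Cr + Qe·Cₑ)/(Qr + Qe) = 19:
Cₑ = (4610·19 − 4030·6.600) / 580.0 = 105.2 mg/L.

105 mg/L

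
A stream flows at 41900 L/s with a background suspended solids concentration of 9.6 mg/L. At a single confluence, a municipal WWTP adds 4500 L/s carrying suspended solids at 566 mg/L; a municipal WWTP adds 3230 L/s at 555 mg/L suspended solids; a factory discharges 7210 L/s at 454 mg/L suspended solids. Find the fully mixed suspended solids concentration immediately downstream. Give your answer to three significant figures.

After mixing, C = (41900·9.600 + 4500·566.0 + 3230·555.0 + 7210·454.0) / 56840 = 8015000/56840 = 141.0 mg/L.

141 mg/L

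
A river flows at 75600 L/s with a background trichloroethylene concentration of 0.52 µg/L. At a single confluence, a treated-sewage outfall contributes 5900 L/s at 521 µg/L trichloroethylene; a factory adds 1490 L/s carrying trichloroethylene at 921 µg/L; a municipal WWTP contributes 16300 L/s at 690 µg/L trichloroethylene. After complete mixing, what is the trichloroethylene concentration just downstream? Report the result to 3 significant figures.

158 µg/L

Mass balance: C = (75600·0.5200 + 5900·521.0 + 1490·921.0 + 16300·690.0) / 99290 = 15730000/99290 = 158.5 µg/L.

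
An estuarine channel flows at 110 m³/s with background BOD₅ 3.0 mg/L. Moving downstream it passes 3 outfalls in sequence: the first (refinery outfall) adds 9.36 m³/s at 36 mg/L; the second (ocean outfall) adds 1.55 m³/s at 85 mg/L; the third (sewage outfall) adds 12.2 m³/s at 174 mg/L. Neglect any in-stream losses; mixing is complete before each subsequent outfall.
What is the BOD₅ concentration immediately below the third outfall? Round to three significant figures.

21.9 mg/L

Below outfall 1: Q → 119.4 m³/s, C = (110.0·3.000 + 9.360·36.00)/119.4 = 5.588 mg/L.
Below outfall 2: Q → 120.9 m³/s, C = (119.4·5.588 + 1.550·85.00)/120.9 = 6.606 mg/L.
Below outfall 3: Q → 133.1 m³/s, C = (120.9·6.606 + 12.20·174.0)/133.1 = 21.95 mg/L.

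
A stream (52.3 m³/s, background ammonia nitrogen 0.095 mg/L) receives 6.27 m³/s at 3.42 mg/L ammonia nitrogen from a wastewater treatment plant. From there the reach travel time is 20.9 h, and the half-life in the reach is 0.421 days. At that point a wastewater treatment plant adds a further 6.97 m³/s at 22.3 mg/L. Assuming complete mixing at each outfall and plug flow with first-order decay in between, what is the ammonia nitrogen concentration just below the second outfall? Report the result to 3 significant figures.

2.47 mg/L

Mixed concentration C = ΣQC/ΣQ = (52.30·0.09500 + 6.270·3.420) / 58.57 = 26.41/58.57 = 0.4509 mg/L; combined flow 58.57 m³/s.
Half-life 0.421 d → k = ln 2 / 0.421 = 1.646 d⁻¹.
Applying C = C₀e^(−kt): 0.4509 × 0.2384 = 0.1075 mg/L.
At the second outfall, C = (58.57·0.1075 + 6.970·22.30) / (58.57 + 6.970) = 2.468 mg/L.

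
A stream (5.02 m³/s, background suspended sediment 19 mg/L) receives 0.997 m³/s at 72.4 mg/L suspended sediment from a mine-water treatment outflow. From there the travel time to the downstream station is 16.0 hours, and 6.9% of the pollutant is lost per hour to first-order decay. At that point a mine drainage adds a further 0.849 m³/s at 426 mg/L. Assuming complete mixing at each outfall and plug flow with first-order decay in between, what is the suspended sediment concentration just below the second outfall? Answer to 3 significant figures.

Flow-weighted average: C = (5.020·19.00 + 0.9970·72.40) / 6.017 = 167.6/6.017 = 27.85 mg/L; combined flow 6.017 m³/s.
6.9%/h lost → k = −ln(1 − 0.069) = 0.07150 h⁻¹.
After decay, C = 27.85 × e^(−kt) = 27.85 × 0.3186 = 8.871 mg/L.
At the second outfall, C = (6.017·8.871 + 0.8490·426.0) / (6.017 + 0.8490) = 60.45 mg/L.

60.5 mg/L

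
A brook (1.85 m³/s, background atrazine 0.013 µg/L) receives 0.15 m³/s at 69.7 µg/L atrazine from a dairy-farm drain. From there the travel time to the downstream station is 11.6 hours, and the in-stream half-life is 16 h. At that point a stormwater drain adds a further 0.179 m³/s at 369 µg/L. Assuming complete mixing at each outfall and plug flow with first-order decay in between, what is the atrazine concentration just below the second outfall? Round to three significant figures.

33.2 µg/L

Flow-weighted average: C = (1.850·0.01300 + 0.1500·69.70) / 2.000 = 10.48/2.000 = 5.240 µg/L; combined flow 2.000 m³/s.
Half-life 16 h → k = ln 2 / 16 = 0.04332 h⁻¹ = 1.040 d⁻¹.
Decay over the reach: 5.240·exp(−kt) = 5.240·0.6050 = 3.170 µg/L.
Second outfall: C = (2.000·3.170 + 0.1790·369.0)/2.179 = 33.22 µg/L.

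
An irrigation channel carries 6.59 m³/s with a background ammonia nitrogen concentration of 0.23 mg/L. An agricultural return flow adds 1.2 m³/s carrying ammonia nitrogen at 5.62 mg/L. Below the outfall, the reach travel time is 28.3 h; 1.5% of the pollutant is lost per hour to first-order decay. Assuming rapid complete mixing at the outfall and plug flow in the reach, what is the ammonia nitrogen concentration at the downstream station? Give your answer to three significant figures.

0.691 mg/L

After mixing, C = (6.590·0.2300 + 1.200·5.620) / 7.790 = 8.260/7.790 = 1.060 mg/L.
1.5%/h lost → k = −ln(1 − 0.015) = 0.01511 h⁻¹.
Decay over the reach: 1.060·exp(−kt) = 1.060·0.6520 = 0.6913 mg/L.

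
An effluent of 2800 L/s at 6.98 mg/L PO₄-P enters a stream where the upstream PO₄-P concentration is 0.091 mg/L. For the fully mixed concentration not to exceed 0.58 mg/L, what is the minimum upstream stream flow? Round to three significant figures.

36600 L/s

Set C_mix = 0.58: (Q·0.09100 + 2800·6.980) / (Q + 2800) = 0.58
→ Q = 2800·(6.980 − 0.58)/(0.58 − 0.09100) = 36650 L/s.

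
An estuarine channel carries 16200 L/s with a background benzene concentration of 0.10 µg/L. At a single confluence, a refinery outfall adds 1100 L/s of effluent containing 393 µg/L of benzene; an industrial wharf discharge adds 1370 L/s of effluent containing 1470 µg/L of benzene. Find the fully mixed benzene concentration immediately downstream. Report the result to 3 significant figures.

After mixing, C = (16200·0.1000 + 1100·393.0 + 1370·1470) / 18670 = 2448000/18670 = 131.1 µg/L.

131 µg/L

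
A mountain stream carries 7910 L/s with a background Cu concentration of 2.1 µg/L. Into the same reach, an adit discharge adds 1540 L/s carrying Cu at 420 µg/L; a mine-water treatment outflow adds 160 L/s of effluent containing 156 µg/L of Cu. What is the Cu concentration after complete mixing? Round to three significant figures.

Conservation of mass: C = (7910·2.100 + 1540·420.0 + 160.0·156.0) / 9610 = 688400/9610 = 71.63 µg/L.

71.6 µg/L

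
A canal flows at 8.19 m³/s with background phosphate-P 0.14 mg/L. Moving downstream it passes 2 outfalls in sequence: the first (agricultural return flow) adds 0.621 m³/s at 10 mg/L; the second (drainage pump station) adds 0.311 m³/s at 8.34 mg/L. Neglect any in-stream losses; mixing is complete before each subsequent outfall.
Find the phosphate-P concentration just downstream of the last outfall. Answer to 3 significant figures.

Outfall 1: combined Q = 8.811 m³/s; C = (8.190·0.1400 + 0.6210·10.00)/8.811 = 0.8349 mg/L.
Outfall 2: combined Q = 9.122 m³/s; C = (8.811·0.8349 + 0.3110·8.340)/9.122 = 1.091 mg/L.

1.09 mg/L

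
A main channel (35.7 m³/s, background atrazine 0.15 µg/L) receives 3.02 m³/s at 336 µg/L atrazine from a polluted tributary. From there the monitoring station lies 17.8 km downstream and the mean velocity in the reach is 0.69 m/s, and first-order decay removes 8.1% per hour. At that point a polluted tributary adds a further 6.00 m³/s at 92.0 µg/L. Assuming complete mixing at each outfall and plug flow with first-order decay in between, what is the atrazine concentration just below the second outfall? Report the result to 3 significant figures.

24.8 µg/L

Mass balance: C = (35.70·0.1500 + 3.020·336.0) / 38.72 = 1020/38.72 = 26.34 µg/L; combined flow 38.72 m³/s.
Travel time t = 17.8·1000 / 0.69 = 25800 s = 7.166 h.
8.1%/h lost → k = −ln(1 − 0.081) = 0.08447 h⁻¹.
Applying C = C₀e^(−kt): 26.34 × 0.5459 = 14.38 µg/L.
At the second outfall, C = (38.72·14.38 + 6.000·92.00) / (38.72 + 6.000) = 24.80 µg/L.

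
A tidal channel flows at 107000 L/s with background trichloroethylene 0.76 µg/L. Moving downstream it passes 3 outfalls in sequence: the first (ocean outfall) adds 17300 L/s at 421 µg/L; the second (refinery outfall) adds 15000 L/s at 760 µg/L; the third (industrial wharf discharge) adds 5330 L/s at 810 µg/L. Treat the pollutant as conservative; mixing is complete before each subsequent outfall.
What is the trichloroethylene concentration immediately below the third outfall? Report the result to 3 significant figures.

160 µg/L

Below outfall 1: Q → 124300 L/s, C = (107000·0.7600 + 17300·421.0)/124300 = 59.25 µg/L.
Below outfall 2: Q → 139300 L/s, C = (124300·59.25 + 15000·760.0)/139300 = 134.7 µg/L.
Below outfall 3: Q → 144600 L/s, C = (139300·134.7 + 5330·810.0)/144600 = 159.6 µg/L.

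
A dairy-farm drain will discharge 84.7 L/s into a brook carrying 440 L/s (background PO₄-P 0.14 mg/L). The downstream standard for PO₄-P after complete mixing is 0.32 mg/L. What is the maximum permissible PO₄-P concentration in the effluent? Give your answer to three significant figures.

1.26 mg/L

At the limit, (Qr·Cr + Qe·Cₑ)/(Qr + Qe) = 0.32:
Cₑ = (524.7·0.32 − 440.0·0.1400) / 84.70 = 1.255 mg/L.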